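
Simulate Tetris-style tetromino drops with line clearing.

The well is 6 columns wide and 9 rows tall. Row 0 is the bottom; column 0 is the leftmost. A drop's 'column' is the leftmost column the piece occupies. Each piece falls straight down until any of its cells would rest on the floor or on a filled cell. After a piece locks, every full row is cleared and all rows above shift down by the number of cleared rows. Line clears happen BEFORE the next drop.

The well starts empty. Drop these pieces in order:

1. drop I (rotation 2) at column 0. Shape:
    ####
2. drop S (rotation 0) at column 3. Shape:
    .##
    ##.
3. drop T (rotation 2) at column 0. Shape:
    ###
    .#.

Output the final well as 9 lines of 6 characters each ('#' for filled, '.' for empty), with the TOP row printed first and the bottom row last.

Drop 1: I rot2 at col 0 lands with bottom-row=0; cleared 0 line(s) (total 0); column heights now [1 1 1 1 0 0], max=1
Drop 2: S rot0 at col 3 lands with bottom-row=1; cleared 0 line(s) (total 0); column heights now [1 1 1 2 3 3], max=3
Drop 3: T rot2 at col 0 lands with bottom-row=1; cleared 0 line(s) (total 0); column heights now [3 3 3 2 3 3], max=3

Answer: ......
......
......
......
......
......
###.##
.#.##.
####..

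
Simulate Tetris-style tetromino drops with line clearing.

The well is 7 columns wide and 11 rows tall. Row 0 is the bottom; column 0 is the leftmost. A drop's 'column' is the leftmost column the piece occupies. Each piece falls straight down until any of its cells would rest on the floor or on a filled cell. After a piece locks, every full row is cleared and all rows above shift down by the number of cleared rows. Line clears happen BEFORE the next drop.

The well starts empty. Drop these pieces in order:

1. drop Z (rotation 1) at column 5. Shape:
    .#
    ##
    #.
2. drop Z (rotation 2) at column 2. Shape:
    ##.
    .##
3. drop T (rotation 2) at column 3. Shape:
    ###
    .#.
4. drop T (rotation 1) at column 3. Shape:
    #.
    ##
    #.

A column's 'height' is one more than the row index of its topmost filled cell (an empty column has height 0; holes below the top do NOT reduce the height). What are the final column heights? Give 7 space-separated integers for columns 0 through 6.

Answer: 0 0 2 6 5 3 3

Derivation:
Drop 1: Z rot1 at col 5 lands with bottom-row=0; cleared 0 line(s) (total 0); column heights now [0 0 0 0 0 2 3], max=3
Drop 2: Z rot2 at col 2 lands with bottom-row=0; cleared 0 line(s) (total 0); column heights now [0 0 2 2 1 2 3], max=3
Drop 3: T rot2 at col 3 lands with bottom-row=1; cleared 0 line(s) (total 0); column heights now [0 0 2 3 3 3 3], max=3
Drop 4: T rot1 at col 3 lands with bottom-row=3; cleared 0 line(s) (total 0); column heights now [0 0 2 6 5 3 3], max=6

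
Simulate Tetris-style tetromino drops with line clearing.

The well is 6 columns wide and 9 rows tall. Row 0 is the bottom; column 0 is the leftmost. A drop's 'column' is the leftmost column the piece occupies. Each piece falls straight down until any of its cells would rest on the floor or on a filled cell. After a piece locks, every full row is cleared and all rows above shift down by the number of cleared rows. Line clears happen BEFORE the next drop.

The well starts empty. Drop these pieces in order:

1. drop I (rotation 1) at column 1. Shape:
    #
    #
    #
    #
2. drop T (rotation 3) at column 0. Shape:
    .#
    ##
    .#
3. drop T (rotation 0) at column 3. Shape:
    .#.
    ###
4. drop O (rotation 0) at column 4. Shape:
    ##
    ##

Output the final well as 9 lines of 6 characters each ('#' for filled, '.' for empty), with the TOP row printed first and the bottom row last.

Answer: ......
......
.#....
##....
.#....
.#..##
.#..##
.#..#.
.#.###

Derivation:
Drop 1: I rot1 at col 1 lands with bottom-row=0; cleared 0 line(s) (total 0); column heights now [0 4 0 0 0 0], max=4
Drop 2: T rot3 at col 0 lands with bottom-row=4; cleared 0 line(s) (total 0); column heights now [6 7 0 0 0 0], max=7
Drop 3: T rot0 at col 3 lands with bottom-row=0; cleared 0 line(s) (total 0); column heights now [6 7 0 1 2 1], max=7
Drop 4: O rot0 at col 4 lands with bottom-row=2; cleared 0 line(s) (total 0); column heights now [6 7 0 1 4 4], max=7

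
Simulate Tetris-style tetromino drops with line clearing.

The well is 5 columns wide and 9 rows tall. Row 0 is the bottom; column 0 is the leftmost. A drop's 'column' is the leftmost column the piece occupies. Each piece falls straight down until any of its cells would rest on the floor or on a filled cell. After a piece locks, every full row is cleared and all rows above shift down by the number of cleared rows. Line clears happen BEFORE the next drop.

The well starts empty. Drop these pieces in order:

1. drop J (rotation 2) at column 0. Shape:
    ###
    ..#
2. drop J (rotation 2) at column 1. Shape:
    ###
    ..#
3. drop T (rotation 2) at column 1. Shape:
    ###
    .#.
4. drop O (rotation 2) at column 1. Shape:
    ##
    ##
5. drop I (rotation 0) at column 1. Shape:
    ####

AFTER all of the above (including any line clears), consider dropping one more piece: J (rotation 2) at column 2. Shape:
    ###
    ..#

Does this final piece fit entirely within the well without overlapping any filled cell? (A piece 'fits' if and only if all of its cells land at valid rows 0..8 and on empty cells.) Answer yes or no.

Answer: no

Derivation:
Drop 1: J rot2 at col 0 lands with bottom-row=0; cleared 0 line(s) (total 0); column heights now [2 2 2 0 0], max=2
Drop 2: J rot2 at col 1 lands with bottom-row=1; cleared 0 line(s) (total 0); column heights now [2 3 3 3 0], max=3
Drop 3: T rot2 at col 1 lands with bottom-row=3; cleared 0 line(s) (total 0); column heights now [2 5 5 5 0], max=5
Drop 4: O rot2 at col 1 lands with bottom-row=5; cleared 0 line(s) (total 0); column heights now [2 7 7 5 0], max=7
Drop 5: I rot0 at col 1 lands with bottom-row=7; cleared 0 line(s) (total 0); column heights now [2 8 8 8 8], max=8
Test piece J rot2 at col 2 (width 3): heights before test = [2 8 8 8 8]; fits = False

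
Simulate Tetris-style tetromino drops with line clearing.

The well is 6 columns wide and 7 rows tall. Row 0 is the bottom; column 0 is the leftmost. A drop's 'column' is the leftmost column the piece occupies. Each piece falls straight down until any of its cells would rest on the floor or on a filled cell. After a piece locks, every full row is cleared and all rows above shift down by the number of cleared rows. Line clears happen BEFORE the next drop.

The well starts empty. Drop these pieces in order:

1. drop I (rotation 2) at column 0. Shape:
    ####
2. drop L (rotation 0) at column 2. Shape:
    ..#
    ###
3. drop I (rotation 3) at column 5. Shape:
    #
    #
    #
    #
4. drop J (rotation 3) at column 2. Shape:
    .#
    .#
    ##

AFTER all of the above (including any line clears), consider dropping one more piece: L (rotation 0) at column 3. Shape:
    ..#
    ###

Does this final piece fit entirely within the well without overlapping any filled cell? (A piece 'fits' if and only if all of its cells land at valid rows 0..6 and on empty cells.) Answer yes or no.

Answer: yes

Derivation:
Drop 1: I rot2 at col 0 lands with bottom-row=0; cleared 0 line(s) (total 0); column heights now [1 1 1 1 0 0], max=1
Drop 2: L rot0 at col 2 lands with bottom-row=1; cleared 0 line(s) (total 0); column heights now [1 1 2 2 3 0], max=3
Drop 3: I rot3 at col 5 lands with bottom-row=0; cleared 0 line(s) (total 0); column heights now [1 1 2 2 3 4], max=4
Drop 4: J rot3 at col 2 lands with bottom-row=2; cleared 0 line(s) (total 0); column heights now [1 1 3 5 3 4], max=5
Test piece L rot0 at col 3 (width 3): heights before test = [1 1 3 5 3 4]; fits = True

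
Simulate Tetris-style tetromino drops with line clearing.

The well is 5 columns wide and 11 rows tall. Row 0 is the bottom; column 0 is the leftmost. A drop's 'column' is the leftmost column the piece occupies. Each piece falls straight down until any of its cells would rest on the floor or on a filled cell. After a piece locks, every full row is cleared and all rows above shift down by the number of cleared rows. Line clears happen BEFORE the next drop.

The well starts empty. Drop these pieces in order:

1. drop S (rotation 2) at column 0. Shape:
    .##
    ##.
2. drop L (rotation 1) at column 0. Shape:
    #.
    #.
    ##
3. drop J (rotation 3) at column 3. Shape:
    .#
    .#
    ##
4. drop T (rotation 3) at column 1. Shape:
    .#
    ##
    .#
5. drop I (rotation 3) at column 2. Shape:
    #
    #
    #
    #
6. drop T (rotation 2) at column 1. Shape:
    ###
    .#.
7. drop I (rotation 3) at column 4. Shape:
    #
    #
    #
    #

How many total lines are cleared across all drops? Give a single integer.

Drop 1: S rot2 at col 0 lands with bottom-row=0; cleared 0 line(s) (total 0); column heights now [1 2 2 0 0], max=2
Drop 2: L rot1 at col 0 lands with bottom-row=2; cleared 0 line(s) (total 0); column heights now [5 3 2 0 0], max=5
Drop 3: J rot3 at col 3 lands with bottom-row=0; cleared 0 line(s) (total 0); column heights now [5 3 2 1 3], max=5
Drop 4: T rot3 at col 1 lands with bottom-row=2; cleared 0 line(s) (total 0); column heights now [5 4 5 1 3], max=5
Drop 5: I rot3 at col 2 lands with bottom-row=5; cleared 0 line(s) (total 0); column heights now [5 4 9 1 3], max=9
Drop 6: T rot2 at col 1 lands with bottom-row=9; cleared 0 line(s) (total 0); column heights now [5 11 11 11 3], max=11
Drop 7: I rot3 at col 4 lands with bottom-row=3; cleared 0 line(s) (total 0); column heights now [5 11 11 11 7], max=11

Answer: 0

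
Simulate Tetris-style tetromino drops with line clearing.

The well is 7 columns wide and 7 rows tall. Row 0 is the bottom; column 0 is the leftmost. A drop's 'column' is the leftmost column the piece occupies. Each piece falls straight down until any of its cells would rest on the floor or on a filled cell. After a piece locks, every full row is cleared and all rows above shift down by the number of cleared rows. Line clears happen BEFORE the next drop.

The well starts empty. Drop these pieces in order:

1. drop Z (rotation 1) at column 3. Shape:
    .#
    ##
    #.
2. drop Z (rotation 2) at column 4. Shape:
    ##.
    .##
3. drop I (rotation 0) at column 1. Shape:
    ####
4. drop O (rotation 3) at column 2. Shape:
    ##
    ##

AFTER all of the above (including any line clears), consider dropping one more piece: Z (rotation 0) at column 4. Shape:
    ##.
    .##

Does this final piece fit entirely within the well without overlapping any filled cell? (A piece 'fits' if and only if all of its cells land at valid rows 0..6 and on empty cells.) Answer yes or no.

Drop 1: Z rot1 at col 3 lands with bottom-row=0; cleared 0 line(s) (total 0); column heights now [0 0 0 2 3 0 0], max=3
Drop 2: Z rot2 at col 4 lands with bottom-row=2; cleared 0 line(s) (total 0); column heights now [0 0 0 2 4 4 3], max=4
Drop 3: I rot0 at col 1 lands with bottom-row=4; cleared 0 line(s) (total 0); column heights now [0 5 5 5 5 4 3], max=5
Drop 4: O rot3 at col 2 lands with bottom-row=5; cleared 0 line(s) (total 0); column heights now [0 5 7 7 5 4 3], max=7
Test piece Z rot0 at col 4 (width 3): heights before test = [0 5 7 7 5 4 3]; fits = True

Answer: yes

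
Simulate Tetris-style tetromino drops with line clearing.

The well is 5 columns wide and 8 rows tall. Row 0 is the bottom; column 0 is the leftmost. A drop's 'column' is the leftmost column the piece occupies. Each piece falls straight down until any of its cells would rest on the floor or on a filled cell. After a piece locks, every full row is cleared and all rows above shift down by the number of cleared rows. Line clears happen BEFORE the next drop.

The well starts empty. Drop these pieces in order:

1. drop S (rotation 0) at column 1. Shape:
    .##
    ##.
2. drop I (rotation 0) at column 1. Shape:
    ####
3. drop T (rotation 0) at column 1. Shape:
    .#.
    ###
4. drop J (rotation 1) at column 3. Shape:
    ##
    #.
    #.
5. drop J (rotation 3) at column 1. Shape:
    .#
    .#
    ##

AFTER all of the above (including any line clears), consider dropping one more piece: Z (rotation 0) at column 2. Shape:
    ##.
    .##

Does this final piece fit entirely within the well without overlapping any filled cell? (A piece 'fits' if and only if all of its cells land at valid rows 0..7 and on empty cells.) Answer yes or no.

Answer: no

Derivation:
Drop 1: S rot0 at col 1 lands with bottom-row=0; cleared 0 line(s) (total 0); column heights now [0 1 2 2 0], max=2
Drop 2: I rot0 at col 1 lands with bottom-row=2; cleared 0 line(s) (total 0); column heights now [0 3 3 3 3], max=3
Drop 3: T rot0 at col 1 lands with bottom-row=3; cleared 0 line(s) (total 0); column heights now [0 4 5 4 3], max=5
Drop 4: J rot1 at col 3 lands with bottom-row=4; cleared 0 line(s) (total 0); column heights now [0 4 5 7 7], max=7
Drop 5: J rot3 at col 1 lands with bottom-row=5; cleared 0 line(s) (total 0); column heights now [0 6 8 7 7], max=8
Test piece Z rot0 at col 2 (width 3): heights before test = [0 6 8 7 7]; fits = False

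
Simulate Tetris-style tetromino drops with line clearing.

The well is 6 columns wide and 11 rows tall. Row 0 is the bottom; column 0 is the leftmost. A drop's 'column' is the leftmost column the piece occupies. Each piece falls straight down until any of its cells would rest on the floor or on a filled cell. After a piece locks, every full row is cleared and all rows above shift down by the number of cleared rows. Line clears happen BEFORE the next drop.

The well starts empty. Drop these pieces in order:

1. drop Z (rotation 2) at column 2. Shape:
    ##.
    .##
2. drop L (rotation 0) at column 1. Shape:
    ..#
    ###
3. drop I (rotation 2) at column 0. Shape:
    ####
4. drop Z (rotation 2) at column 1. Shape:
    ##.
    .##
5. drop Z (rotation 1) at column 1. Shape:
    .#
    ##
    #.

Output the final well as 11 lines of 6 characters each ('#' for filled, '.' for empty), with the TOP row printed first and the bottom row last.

Answer: ......
..#...
.##...
.#....
.##...
..##..
####..
...#..
.###..
..##..
...##.

Derivation:
Drop 1: Z rot2 at col 2 lands with bottom-row=0; cleared 0 line(s) (total 0); column heights now [0 0 2 2 1 0], max=2
Drop 2: L rot0 at col 1 lands with bottom-row=2; cleared 0 line(s) (total 0); column heights now [0 3 3 4 1 0], max=4
Drop 3: I rot2 at col 0 lands with bottom-row=4; cleared 0 line(s) (total 0); column heights now [5 5 5 5 1 0], max=5
Drop 4: Z rot2 at col 1 lands with bottom-row=5; cleared 0 line(s) (total 0); column heights now [5 7 7 6 1 0], max=7
Drop 5: Z rot1 at col 1 lands with bottom-row=7; cleared 0 line(s) (total 0); column heights now [5 9 10 6 1 0], max=10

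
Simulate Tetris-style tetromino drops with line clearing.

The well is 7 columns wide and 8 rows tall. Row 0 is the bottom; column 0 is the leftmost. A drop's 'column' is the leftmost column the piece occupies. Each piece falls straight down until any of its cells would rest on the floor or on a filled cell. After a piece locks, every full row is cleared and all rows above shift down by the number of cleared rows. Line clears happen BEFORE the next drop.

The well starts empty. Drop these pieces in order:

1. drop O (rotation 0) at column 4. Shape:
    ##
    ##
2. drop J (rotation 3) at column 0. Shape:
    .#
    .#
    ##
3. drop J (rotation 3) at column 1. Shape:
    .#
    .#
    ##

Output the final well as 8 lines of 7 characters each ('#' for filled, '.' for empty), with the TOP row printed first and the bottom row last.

Answer: .......
.......
..#....
..#....
.##....
.#.....
.#..##.
##..##.

Derivation:
Drop 1: O rot0 at col 4 lands with bottom-row=0; cleared 0 line(s) (total 0); column heights now [0 0 0 0 2 2 0], max=2
Drop 2: J rot3 at col 0 lands with bottom-row=0; cleared 0 line(s) (total 0); column heights now [1 3 0 0 2 2 0], max=3
Drop 3: J rot3 at col 1 lands with bottom-row=3; cleared 0 line(s) (total 0); column heights now [1 4 6 0 2 2 0], max=6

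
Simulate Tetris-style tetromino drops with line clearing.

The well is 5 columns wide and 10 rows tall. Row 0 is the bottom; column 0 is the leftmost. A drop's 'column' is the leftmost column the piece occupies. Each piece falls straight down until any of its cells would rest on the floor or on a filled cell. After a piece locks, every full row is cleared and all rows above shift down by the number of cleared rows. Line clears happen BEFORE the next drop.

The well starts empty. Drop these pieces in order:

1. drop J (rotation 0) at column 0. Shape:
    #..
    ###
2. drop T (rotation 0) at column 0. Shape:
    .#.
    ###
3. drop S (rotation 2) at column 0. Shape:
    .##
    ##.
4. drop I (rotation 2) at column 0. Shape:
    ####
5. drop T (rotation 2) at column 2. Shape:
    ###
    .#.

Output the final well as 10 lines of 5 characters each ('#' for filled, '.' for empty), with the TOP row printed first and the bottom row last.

Answer: .....
..###
...#.
####.
.##..
##...
.#...
###..
#....
###..

Derivation:
Drop 1: J rot0 at col 0 lands with bottom-row=0; cleared 0 line(s) (total 0); column heights now [2 1 1 0 0], max=2
Drop 2: T rot0 at col 0 lands with bottom-row=2; cleared 0 line(s) (total 0); column heights now [3 4 3 0 0], max=4
Drop 3: S rot2 at col 0 lands with bottom-row=4; cleared 0 line(s) (total 0); column heights now [5 6 6 0 0], max=6
Drop 4: I rot2 at col 0 lands with bottom-row=6; cleared 0 line(s) (total 0); column heights now [7 7 7 7 0], max=7
Drop 5: T rot2 at col 2 lands with bottom-row=7; cleared 0 line(s) (total 0); column heights now [7 7 9 9 9], max=9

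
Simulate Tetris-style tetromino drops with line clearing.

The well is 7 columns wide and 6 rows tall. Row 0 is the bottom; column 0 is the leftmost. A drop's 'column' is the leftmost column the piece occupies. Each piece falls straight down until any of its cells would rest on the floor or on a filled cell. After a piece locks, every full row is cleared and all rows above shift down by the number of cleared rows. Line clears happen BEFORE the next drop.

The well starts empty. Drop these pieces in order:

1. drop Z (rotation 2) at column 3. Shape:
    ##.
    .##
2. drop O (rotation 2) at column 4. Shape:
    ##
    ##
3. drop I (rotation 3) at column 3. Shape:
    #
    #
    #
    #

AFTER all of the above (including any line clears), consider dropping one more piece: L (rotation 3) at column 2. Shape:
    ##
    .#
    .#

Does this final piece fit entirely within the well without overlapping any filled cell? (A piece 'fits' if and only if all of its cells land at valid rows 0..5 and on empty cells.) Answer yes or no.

Drop 1: Z rot2 at col 3 lands with bottom-row=0; cleared 0 line(s) (total 0); column heights now [0 0 0 2 2 1 0], max=2
Drop 2: O rot2 at col 4 lands with bottom-row=2; cleared 0 line(s) (total 0); column heights now [0 0 0 2 4 4 0], max=4
Drop 3: I rot3 at col 3 lands with bottom-row=2; cleared 0 line(s) (total 0); column heights now [0 0 0 6 4 4 0], max=6
Test piece L rot3 at col 2 (width 2): heights before test = [0 0 0 6 4 4 0]; fits = False

Answer: no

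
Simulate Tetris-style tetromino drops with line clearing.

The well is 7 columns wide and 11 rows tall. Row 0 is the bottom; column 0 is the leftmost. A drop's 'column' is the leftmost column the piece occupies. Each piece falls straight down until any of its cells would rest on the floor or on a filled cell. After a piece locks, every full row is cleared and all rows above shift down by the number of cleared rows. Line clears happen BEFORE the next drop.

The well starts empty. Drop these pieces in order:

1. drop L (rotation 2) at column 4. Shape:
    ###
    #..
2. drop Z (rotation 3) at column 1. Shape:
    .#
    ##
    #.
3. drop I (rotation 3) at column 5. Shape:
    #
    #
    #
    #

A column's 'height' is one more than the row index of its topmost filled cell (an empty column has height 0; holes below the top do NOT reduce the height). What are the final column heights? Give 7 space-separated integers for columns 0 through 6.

Drop 1: L rot2 at col 4 lands with bottom-row=0; cleared 0 line(s) (total 0); column heights now [0 0 0 0 2 2 2], max=2
Drop 2: Z rot3 at col 1 lands with bottom-row=0; cleared 0 line(s) (total 0); column heights now [0 2 3 0 2 2 2], max=3
Drop 3: I rot3 at col 5 lands with bottom-row=2; cleared 0 line(s) (total 0); column heights now [0 2 3 0 2 6 2], max=6

Answer: 0 2 3 0 2 6 2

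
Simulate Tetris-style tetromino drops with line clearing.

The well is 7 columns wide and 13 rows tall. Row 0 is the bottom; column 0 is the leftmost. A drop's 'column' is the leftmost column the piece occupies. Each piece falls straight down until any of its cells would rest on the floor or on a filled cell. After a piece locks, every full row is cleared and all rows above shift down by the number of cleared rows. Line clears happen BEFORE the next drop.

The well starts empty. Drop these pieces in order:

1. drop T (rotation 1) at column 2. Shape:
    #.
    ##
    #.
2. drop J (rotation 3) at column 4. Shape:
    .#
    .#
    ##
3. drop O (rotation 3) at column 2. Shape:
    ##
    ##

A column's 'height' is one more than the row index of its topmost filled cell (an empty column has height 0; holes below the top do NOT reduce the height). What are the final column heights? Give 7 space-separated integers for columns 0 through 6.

Drop 1: T rot1 at col 2 lands with bottom-row=0; cleared 0 line(s) (total 0); column heights now [0 0 3 2 0 0 0], max=3
Drop 2: J rot3 at col 4 lands with bottom-row=0; cleared 0 line(s) (total 0); column heights now [0 0 3 2 1 3 0], max=3
Drop 3: O rot3 at col 2 lands with bottom-row=3; cleared 0 line(s) (total 0); column heights now [0 0 5 5 1 3 0], max=5

Answer: 0 0 5 5 1 3 0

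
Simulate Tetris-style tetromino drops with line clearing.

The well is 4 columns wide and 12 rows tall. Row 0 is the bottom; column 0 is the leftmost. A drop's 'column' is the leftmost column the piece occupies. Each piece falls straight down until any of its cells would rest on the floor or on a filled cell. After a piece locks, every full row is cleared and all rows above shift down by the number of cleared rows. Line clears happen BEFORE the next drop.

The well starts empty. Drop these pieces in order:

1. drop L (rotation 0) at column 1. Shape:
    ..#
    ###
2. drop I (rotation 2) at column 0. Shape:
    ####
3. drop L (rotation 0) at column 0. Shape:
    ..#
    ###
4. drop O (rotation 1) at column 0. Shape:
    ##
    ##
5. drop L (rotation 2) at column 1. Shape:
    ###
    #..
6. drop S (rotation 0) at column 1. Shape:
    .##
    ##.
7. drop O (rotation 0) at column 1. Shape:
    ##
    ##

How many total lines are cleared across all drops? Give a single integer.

Drop 1: L rot0 at col 1 lands with bottom-row=0; cleared 0 line(s) (total 0); column heights now [0 1 1 2], max=2
Drop 2: I rot2 at col 0 lands with bottom-row=2; cleared 1 line(s) (total 1); column heights now [0 1 1 2], max=2
Drop 3: L rot0 at col 0 lands with bottom-row=1; cleared 1 line(s) (total 2); column heights now [0 1 2 1], max=2
Drop 4: O rot1 at col 0 lands with bottom-row=1; cleared 0 line(s) (total 2); column heights now [3 3 2 1], max=3
Drop 5: L rot2 at col 1 lands with bottom-row=3; cleared 0 line(s) (total 2); column heights now [3 5 5 5], max=5
Drop 6: S rot0 at col 1 lands with bottom-row=5; cleared 0 line(s) (total 2); column heights now [3 6 7 7], max=7
Drop 7: O rot0 at col 1 lands with bottom-row=7; cleared 0 line(s) (total 2); column heights now [3 9 9 7], max=9

Answer: 2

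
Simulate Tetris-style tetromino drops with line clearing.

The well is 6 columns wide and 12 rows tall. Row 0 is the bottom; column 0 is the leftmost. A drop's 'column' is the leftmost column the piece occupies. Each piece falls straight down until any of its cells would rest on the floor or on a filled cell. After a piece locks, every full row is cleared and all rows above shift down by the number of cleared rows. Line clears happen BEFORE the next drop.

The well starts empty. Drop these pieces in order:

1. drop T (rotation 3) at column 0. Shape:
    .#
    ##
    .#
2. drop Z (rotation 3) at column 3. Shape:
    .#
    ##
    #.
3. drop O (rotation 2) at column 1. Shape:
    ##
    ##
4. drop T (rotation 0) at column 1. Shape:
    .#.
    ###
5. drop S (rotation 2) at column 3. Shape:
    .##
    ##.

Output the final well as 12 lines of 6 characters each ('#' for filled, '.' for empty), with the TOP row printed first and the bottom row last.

Drop 1: T rot3 at col 0 lands with bottom-row=0; cleared 0 line(s) (total 0); column heights now [2 3 0 0 0 0], max=3
Drop 2: Z rot3 at col 3 lands with bottom-row=0; cleared 0 line(s) (total 0); column heights now [2 3 0 2 3 0], max=3
Drop 3: O rot2 at col 1 lands with bottom-row=3; cleared 0 line(s) (total 0); column heights now [2 5 5 2 3 0], max=5
Drop 4: T rot0 at col 1 lands with bottom-row=5; cleared 0 line(s) (total 0); column heights now [2 6 7 6 3 0], max=7
Drop 5: S rot2 at col 3 lands with bottom-row=6; cleared 0 line(s) (total 0); column heights now [2 6 7 7 8 8], max=8

Answer: ......
......
......
......
....##
..###.
.###..
.##...
.##...
.#..#.
##.##.
.#.#..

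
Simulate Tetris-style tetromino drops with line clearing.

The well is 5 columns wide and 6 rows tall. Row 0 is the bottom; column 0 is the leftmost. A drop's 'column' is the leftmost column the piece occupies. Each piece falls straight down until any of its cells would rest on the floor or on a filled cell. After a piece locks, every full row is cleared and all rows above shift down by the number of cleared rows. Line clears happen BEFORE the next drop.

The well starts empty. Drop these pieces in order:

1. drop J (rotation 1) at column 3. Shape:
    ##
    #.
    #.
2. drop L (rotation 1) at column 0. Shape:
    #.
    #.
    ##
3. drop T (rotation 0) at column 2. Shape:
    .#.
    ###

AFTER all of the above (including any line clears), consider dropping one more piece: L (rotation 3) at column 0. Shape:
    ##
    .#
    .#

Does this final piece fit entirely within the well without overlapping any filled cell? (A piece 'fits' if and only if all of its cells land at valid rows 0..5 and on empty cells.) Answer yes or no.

Answer: yes

Derivation:
Drop 1: J rot1 at col 3 lands with bottom-row=0; cleared 0 line(s) (total 0); column heights now [0 0 0 3 3], max=3
Drop 2: L rot1 at col 0 lands with bottom-row=0; cleared 0 line(s) (total 0); column heights now [3 1 0 3 3], max=3
Drop 3: T rot0 at col 2 lands with bottom-row=3; cleared 0 line(s) (total 0); column heights now [3 1 4 5 4], max=5
Test piece L rot3 at col 0 (width 2): heights before test = [3 1 4 5 4]; fits = True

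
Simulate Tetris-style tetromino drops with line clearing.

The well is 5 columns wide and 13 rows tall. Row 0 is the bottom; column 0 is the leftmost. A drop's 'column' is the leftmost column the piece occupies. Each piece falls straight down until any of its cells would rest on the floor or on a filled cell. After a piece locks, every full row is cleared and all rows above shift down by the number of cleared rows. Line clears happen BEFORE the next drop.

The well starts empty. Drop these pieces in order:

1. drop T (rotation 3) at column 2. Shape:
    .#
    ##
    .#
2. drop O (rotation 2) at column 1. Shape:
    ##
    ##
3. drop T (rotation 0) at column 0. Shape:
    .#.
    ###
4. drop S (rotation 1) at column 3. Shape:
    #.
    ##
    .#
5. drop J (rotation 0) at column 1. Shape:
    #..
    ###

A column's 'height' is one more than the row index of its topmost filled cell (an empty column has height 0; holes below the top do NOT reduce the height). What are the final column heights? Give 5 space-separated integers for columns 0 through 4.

Answer: 5 8 7 7 4

Derivation:
Drop 1: T rot3 at col 2 lands with bottom-row=0; cleared 0 line(s) (total 0); column heights now [0 0 2 3 0], max=3
Drop 2: O rot2 at col 1 lands with bottom-row=2; cleared 0 line(s) (total 0); column heights now [0 4 4 3 0], max=4
Drop 3: T rot0 at col 0 lands with bottom-row=4; cleared 0 line(s) (total 0); column heights now [5 6 5 3 0], max=6
Drop 4: S rot1 at col 3 lands with bottom-row=2; cleared 0 line(s) (total 0); column heights now [5 6 5 5 4], max=6
Drop 5: J rot0 at col 1 lands with bottom-row=6; cleared 0 line(s) (total 0); column heights now [5 8 7 7 4], max=8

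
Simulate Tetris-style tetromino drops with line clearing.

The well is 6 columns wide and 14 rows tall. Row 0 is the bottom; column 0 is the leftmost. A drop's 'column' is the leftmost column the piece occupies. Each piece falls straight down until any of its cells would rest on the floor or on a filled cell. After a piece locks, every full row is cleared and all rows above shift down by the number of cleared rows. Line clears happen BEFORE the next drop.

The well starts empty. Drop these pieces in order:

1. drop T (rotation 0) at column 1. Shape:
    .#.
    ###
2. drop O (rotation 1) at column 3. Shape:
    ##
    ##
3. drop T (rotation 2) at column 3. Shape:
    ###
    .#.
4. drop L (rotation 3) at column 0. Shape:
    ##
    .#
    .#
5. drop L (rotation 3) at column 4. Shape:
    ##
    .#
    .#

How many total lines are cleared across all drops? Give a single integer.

Answer: 0

Derivation:
Drop 1: T rot0 at col 1 lands with bottom-row=0; cleared 0 line(s) (total 0); column heights now [0 1 2 1 0 0], max=2
Drop 2: O rot1 at col 3 lands with bottom-row=1; cleared 0 line(s) (total 0); column heights now [0 1 2 3 3 0], max=3
Drop 3: T rot2 at col 3 lands with bottom-row=3; cleared 0 line(s) (total 0); column heights now [0 1 2 5 5 5], max=5
Drop 4: L rot3 at col 0 lands with bottom-row=1; cleared 0 line(s) (total 0); column heights now [4 4 2 5 5 5], max=5
Drop 5: L rot3 at col 4 lands with bottom-row=5; cleared 0 line(s) (total 0); column heights now [4 4 2 5 8 8], max=8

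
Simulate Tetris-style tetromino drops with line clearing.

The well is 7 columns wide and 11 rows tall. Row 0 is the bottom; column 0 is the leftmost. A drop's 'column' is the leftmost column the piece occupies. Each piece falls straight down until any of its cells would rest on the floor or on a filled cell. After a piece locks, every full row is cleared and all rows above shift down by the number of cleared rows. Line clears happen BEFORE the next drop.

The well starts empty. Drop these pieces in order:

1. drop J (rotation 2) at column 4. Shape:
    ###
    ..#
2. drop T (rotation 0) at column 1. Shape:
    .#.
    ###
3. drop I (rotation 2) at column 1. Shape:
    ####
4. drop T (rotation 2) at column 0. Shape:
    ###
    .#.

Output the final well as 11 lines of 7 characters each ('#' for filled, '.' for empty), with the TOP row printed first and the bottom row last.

Answer: .......
.......
.......
.......
.......
.......
###....
.#.....
.####..
..#.###
.###..#

Derivation:
Drop 1: J rot2 at col 4 lands with bottom-row=0; cleared 0 line(s) (total 0); column heights now [0 0 0 0 2 2 2], max=2
Drop 2: T rot0 at col 1 lands with bottom-row=0; cleared 0 line(s) (total 0); column heights now [0 1 2 1 2 2 2], max=2
Drop 3: I rot2 at col 1 lands with bottom-row=2; cleared 0 line(s) (total 0); column heights now [0 3 3 3 3 2 2], max=3
Drop 4: T rot2 at col 0 lands with bottom-row=3; cleared 0 line(s) (total 0); column heights now [5 5 5 3 3 2 2], max=5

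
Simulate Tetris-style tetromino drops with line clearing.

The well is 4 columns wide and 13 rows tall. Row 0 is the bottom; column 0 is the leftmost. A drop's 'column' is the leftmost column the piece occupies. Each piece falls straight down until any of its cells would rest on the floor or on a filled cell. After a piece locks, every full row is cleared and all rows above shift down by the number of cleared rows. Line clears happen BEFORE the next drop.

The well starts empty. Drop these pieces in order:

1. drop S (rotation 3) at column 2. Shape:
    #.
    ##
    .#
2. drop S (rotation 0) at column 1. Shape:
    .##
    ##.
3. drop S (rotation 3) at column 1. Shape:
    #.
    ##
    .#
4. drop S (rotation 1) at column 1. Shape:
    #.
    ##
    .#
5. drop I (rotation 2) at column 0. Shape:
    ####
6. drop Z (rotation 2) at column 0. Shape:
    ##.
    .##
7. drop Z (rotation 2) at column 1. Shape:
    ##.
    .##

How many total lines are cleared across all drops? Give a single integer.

Drop 1: S rot3 at col 2 lands with bottom-row=0; cleared 0 line(s) (total 0); column heights now [0 0 3 2], max=3
Drop 2: S rot0 at col 1 lands with bottom-row=3; cleared 0 line(s) (total 0); column heights now [0 4 5 5], max=5
Drop 3: S rot3 at col 1 lands with bottom-row=5; cleared 0 line(s) (total 0); column heights now [0 8 7 5], max=8
Drop 4: S rot1 at col 1 lands with bottom-row=7; cleared 0 line(s) (total 0); column heights now [0 10 9 5], max=10
Drop 5: I rot2 at col 0 lands with bottom-row=10; cleared 1 line(s) (total 1); column heights now [0 10 9 5], max=10
Drop 6: Z rot2 at col 0 lands with bottom-row=10; cleared 0 line(s) (total 1); column heights now [12 12 11 5], max=12
Drop 7: Z rot2 at col 1 lands with bottom-row=11; cleared 1 line(s) (total 2); column heights now [0 12 12 5], max=12

Answer: 2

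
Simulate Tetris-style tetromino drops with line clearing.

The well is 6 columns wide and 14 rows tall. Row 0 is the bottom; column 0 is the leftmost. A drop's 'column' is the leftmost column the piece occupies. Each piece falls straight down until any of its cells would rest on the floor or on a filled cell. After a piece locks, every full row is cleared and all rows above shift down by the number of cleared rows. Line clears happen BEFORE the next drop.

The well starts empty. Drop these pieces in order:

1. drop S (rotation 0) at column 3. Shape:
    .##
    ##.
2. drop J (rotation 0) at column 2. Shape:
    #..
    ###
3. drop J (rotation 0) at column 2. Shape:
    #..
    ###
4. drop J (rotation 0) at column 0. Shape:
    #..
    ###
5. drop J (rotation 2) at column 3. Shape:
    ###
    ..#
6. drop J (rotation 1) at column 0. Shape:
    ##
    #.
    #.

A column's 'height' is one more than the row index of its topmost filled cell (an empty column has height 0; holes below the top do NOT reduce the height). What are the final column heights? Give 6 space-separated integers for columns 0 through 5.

Drop 1: S rot0 at col 3 lands with bottom-row=0; cleared 0 line(s) (total 0); column heights now [0 0 0 1 2 2], max=2
Drop 2: J rot0 at col 2 lands with bottom-row=2; cleared 0 line(s) (total 0); column heights now [0 0 4 3 3 2], max=4
Drop 3: J rot0 at col 2 lands with bottom-row=4; cleared 0 line(s) (total 0); column heights now [0 0 6 5 5 2], max=6
Drop 4: J rot0 at col 0 lands with bottom-row=6; cleared 0 line(s) (total 0); column heights now [8 7 7 5 5 2], max=8
Drop 5: J rot2 at col 3 lands with bottom-row=4; cleared 0 line(s) (total 0); column heights now [8 7 7 6 6 6], max=8
Drop 6: J rot1 at col 0 lands with bottom-row=8; cleared 0 line(s) (total 0); column heights now [11 11 7 6 6 6], max=11

Answer: 11 11 7 6 6 6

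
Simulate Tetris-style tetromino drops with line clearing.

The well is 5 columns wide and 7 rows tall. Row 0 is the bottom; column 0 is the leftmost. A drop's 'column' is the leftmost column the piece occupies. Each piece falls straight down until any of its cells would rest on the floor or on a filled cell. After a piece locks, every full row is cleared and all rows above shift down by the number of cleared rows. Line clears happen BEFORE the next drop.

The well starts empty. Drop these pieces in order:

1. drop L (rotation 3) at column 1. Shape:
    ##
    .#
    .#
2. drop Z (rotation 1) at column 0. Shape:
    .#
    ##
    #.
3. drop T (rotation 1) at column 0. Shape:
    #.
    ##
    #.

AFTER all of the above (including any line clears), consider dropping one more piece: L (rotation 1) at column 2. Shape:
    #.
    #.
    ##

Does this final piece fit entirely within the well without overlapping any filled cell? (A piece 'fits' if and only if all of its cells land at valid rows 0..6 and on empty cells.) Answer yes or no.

Answer: yes

Derivation:
Drop 1: L rot3 at col 1 lands with bottom-row=0; cleared 0 line(s) (total 0); column heights now [0 3 3 0 0], max=3
Drop 2: Z rot1 at col 0 lands with bottom-row=2; cleared 0 line(s) (total 0); column heights now [4 5 3 0 0], max=5
Drop 3: T rot1 at col 0 lands with bottom-row=4; cleared 0 line(s) (total 0); column heights now [7 6 3 0 0], max=7
Test piece L rot1 at col 2 (width 2): heights before test = [7 6 3 0 0]; fits = True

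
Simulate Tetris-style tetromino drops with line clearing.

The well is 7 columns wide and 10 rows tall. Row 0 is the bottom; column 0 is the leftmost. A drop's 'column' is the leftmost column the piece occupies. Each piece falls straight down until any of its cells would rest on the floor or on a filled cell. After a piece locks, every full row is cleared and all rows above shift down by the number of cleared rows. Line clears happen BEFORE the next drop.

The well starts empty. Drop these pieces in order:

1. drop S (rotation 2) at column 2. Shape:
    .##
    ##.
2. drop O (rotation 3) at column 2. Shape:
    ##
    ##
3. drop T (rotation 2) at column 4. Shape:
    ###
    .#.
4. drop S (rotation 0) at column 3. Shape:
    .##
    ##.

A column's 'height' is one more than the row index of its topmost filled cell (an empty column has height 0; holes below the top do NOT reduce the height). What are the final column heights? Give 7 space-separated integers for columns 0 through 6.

Answer: 0 0 4 5 6 6 3

Derivation:
Drop 1: S rot2 at col 2 lands with bottom-row=0; cleared 0 line(s) (total 0); column heights now [0 0 1 2 2 0 0], max=2
Drop 2: O rot3 at col 2 lands with bottom-row=2; cleared 0 line(s) (total 0); column heights now [0 0 4 4 2 0 0], max=4
Drop 3: T rot2 at col 4 lands with bottom-row=1; cleared 0 line(s) (total 0); column heights now [0 0 4 4 3 3 3], max=4
Drop 4: S rot0 at col 3 lands with bottom-row=4; cleared 0 line(s) (total 0); column heights now [0 0 4 5 6 6 3], max=6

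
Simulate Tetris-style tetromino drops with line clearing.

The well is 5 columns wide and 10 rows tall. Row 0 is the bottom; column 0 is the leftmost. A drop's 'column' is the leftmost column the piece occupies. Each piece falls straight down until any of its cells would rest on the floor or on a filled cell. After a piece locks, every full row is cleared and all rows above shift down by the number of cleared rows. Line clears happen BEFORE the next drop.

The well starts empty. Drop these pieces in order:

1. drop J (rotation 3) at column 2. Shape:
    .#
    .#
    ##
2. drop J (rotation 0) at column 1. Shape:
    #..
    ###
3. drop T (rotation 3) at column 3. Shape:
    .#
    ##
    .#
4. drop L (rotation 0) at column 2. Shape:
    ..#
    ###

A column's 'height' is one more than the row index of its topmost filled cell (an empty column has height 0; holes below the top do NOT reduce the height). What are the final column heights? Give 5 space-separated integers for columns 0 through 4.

Drop 1: J rot3 at col 2 lands with bottom-row=0; cleared 0 line(s) (total 0); column heights now [0 0 1 3 0], max=3
Drop 2: J rot0 at col 1 lands with bottom-row=3; cleared 0 line(s) (total 0); column heights now [0 5 4 4 0], max=5
Drop 3: T rot3 at col 3 lands with bottom-row=3; cleared 0 line(s) (total 0); column heights now [0 5 4 5 6], max=6
Drop 4: L rot0 at col 2 lands with bottom-row=6; cleared 0 line(s) (total 0); column heights now [0 5 7 7 8], max=8

Answer: 0 5 7 7 8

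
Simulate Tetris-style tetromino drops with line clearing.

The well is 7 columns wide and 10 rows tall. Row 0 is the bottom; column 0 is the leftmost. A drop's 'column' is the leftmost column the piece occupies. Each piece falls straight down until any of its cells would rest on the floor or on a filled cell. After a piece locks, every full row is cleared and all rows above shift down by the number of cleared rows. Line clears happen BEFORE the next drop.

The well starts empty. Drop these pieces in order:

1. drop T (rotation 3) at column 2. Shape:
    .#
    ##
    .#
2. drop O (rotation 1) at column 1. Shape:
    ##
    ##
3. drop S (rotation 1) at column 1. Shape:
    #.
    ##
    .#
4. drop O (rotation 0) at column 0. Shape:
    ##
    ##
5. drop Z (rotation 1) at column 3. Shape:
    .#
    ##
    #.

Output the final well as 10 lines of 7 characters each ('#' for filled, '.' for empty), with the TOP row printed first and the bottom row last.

Answer: .......
##.....
##.....
.#.....
.##.#..
..###..
.###...
.###...
..##...
...#...

Derivation:
Drop 1: T rot3 at col 2 lands with bottom-row=0; cleared 0 line(s) (total 0); column heights now [0 0 2 3 0 0 0], max=3
Drop 2: O rot1 at col 1 lands with bottom-row=2; cleared 0 line(s) (total 0); column heights now [0 4 4 3 0 0 0], max=4
Drop 3: S rot1 at col 1 lands with bottom-row=4; cleared 0 line(s) (total 0); column heights now [0 7 6 3 0 0 0], max=7
Drop 4: O rot0 at col 0 lands with bottom-row=7; cleared 0 line(s) (total 0); column heights now [9 9 6 3 0 0 0], max=9
Drop 5: Z rot1 at col 3 lands with bottom-row=3; cleared 0 line(s) (total 0); column heights now [9 9 6 5 6 0 0], max=9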